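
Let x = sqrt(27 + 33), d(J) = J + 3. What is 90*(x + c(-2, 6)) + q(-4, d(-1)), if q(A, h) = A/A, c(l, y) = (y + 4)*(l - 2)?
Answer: -3599 + 180*sqrt(15) ≈ -2901.9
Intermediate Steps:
d(J) = 3 + J
x = 2*sqrt(15) (x = sqrt(60) = 2*sqrt(15) ≈ 7.7460)
c(l, y) = (-2 + l)*(4 + y) (c(l, y) = (4 + y)*(-2 + l) = (-2 + l)*(4 + y))
q(A, h) = 1
90*(x + c(-2, 6)) + q(-4, d(-1)) = 90*(2*sqrt(15) + (-8 - 2*6 + 4*(-2) - 2*6)) + 1 = 90*(2*sqrt(15) + (-8 - 12 - 8 - 12)) + 1 = 90*(2*sqrt(15) - 40) + 1 = 90*(-40 + 2*sqrt(15)) + 1 = (-3600 + 180*sqrt(15)) + 1 = -3599 + 180*sqrt(15)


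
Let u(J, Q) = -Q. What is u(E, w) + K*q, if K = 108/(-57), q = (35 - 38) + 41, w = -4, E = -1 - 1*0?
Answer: -68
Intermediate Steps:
E = -1 (E = -1 + 0 = -1)
q = 38 (q = -3 + 41 = 38)
K = -36/19 (K = 108*(-1/57) = -36/19 ≈ -1.8947)
u(E, w) + K*q = -1*(-4) - 36/19*38 = 4 - 72 = -68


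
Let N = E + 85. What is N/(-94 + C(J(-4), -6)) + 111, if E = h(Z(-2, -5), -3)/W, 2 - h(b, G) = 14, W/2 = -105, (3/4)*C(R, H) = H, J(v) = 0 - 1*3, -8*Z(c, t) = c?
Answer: 393293/3570 ≈ 110.17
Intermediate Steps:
Z(c, t) = -c/8
J(v) = -3 (J(v) = 0 - 3 = -3)
C(R, H) = 4*H/3
W = -210 (W = 2*(-105) = -210)
h(b, G) = -12 (h(b, G) = 2 - 1*14 = 2 - 14 = -12)
E = 2/35 (E = -12/(-210) = -12*(-1/210) = 2/35 ≈ 0.057143)
N = 2977/35 (N = 2/35 + 85 = 2977/35 ≈ 85.057)
N/(-94 + C(J(-4), -6)) + 111 = (2977/35)/(-94 + (4/3)*(-6)) + 111 = (2977/35)/(-94 - 8) + 111 = (2977/35)/(-102) + 111 = -1/102*2977/35 + 111 = -2977/3570 + 111 = 393293/3570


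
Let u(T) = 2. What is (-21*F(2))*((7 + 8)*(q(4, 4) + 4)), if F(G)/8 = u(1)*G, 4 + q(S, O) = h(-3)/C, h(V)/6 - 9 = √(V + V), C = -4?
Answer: 136080 + 15120*I*√6 ≈ 1.3608e+5 + 37036.0*I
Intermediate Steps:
h(V) = 54 + 6*√2*√V (h(V) = 54 + 6*√(V + V) = 54 + 6*√(2*V) = 54 + 6*(√2*√V) = 54 + 6*√2*√V)
q(S, O) = -35/2 - 3*I*√6/2 (q(S, O) = -4 + (54 + 6*√2*√(-3))/(-4) = -4 + (54 + 6*√2*(I*√3))*(-¼) = -4 + (54 + 6*I*√6)*(-¼) = -4 + (-27/2 - 3*I*√6/2) = -35/2 - 3*I*√6/2)
F(G) = 16*G (F(G) = 8*(2*G) = 16*G)
(-21*F(2))*((7 + 8)*(q(4, 4) + 4)) = (-336*2)*((7 + 8)*((-35/2 - 3*I*√6/2) + 4)) = (-21*32)*(15*(-27/2 - 3*I*√6/2)) = -672*(-405/2 - 45*I*√6/2) = 136080 + 15120*I*√6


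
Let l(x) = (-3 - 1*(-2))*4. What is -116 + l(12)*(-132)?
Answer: 412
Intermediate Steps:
l(x) = -4 (l(x) = (-3 + 2)*4 = -1*4 = -4)
-116 + l(12)*(-132) = -116 - 4*(-132) = -116 + 528 = 412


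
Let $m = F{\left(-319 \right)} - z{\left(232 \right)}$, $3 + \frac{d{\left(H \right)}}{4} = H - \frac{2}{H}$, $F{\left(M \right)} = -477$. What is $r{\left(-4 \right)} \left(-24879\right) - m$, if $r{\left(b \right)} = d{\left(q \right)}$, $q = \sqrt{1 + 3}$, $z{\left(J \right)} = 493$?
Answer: $200002$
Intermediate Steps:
$q = 2$ ($q = \sqrt{4} = 2$)
$d{\left(H \right)} = -12 - \frac{8}{H} + 4 H$ ($d{\left(H \right)} = -12 + 4 \left(H - \frac{2}{H}\right) = -12 + \left(- \frac{8}{H} + 4 H\right) = -12 - \frac{8}{H} + 4 H$)
$m = -970$ ($m = -477 - 493 = -970$)
$r{\left(b \right)} = -8$ ($r{\left(b \right)} = -12 - \frac{8}{2} + 4 \cdot 2 = -12 - 4 + 8 = -8$)
$r{\left(-4 \right)} \left(-24879\right) - m = \left(-8\right) \left(-24879\right) - -970 = 199032 + 970 = 200002$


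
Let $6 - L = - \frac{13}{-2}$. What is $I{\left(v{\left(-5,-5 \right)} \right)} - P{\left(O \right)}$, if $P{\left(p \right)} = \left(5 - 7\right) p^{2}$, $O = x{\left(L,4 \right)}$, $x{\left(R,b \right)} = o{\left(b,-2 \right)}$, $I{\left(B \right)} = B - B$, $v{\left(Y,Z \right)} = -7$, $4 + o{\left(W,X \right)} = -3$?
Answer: $98$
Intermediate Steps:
$o{\left(W,X \right)} = -7$ ($o{\left(W,X \right)} = -4 - 3 = -7$)
$I{\left(B \right)} = 0$
$L = - \frac{1}{2}$ ($L = 6 - - \frac{13}{-2} = 6 - \left(-13\right) \left(- \frac{1}{2}\right) = 6 - \frac{13}{2} = - \frac{1}{2} \approx -0.5$)
$x{\left(R,b \right)} = -7$
$O = -7$
$P{\left(p \right)} = - 2 p^{2}$ ($P{\left(p \right)} = \left(5 - 7\right) p^{2} = - 2 p^{2}$)
$I{\left(v{\left(-5,-5 \right)} \right)} - P{\left(O \right)} = 0 - - 2 \left(-7\right)^{2} = 0 - \left(-2\right) 49 = 0 - -98 = 0 + 98 = 98$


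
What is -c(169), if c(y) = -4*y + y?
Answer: 507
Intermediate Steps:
c(y) = -3*y
-c(169) = -(-3)*169 = -1*(-507) = 507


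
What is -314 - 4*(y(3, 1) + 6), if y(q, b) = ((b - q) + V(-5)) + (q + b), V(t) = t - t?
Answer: -346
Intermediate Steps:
V(t) = 0
y(q, b) = 2*b (y(q, b) = ((b - q) + 0) + (q + b) = (b - q) + (b + q) = 2*b)
-314 - 4*(y(3, 1) + 6) = -314 - 4*(2*1 + 6) = -314 - 4*(2 + 6) = -314 - 4*8 = -314 - 1*32 = -314 - 32 = -346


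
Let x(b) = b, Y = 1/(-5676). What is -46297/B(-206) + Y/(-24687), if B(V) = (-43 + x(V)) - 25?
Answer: 3243646802819/19196907444 ≈ 168.97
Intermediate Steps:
Y = -1/5676 ≈ -0.00017618
B(V) = -68 + V (B(V) = (-43 + V) - 25 = -68 + V)
-46297/B(-206) + Y/(-24687) = -46297/(-68 - 206) - 1/5676/(-24687) = -46297/(-274) - 1/5676*(-1/24687) = -46297*(-1/274) + 1/140123412 = 46297/274 + 1/140123412 = 3243646802819/19196907444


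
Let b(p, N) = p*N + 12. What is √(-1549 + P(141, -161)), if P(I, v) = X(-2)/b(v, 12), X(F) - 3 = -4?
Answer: I*√89222370/240 ≈ 39.357*I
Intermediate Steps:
b(p, N) = 12 + N*p (b(p, N) = N*p + 12 = 12 + N*p)
X(F) = -1 (X(F) = 3 - 4 = -1)
P(I, v) = -1/(12 + 12*v)
√(-1549 + P(141, -161)) = √(-1549 - 1/(12 + 12*(-161))) = √(-1549 - 1/(12 - 1932)) = √(-1549 - 1/(-1920)) = √(-1549 - 1*(-1/1920)) = √(-1549 + 1/1920) = √(-2974079/1920) = I*√89222370/240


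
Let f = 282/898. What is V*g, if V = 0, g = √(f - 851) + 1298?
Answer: 0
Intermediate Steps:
f = 141/449 (f = 282*(1/898) = 141/449 ≈ 0.31403)
g = 1298 + I*√171499142/449 (g = √(141/449 - 851) + 1298 = √(-381958/449) + 1298 = I*√171499142/449 + 1298 = 1298 + I*√171499142/449 ≈ 1298.0 + 29.167*I)
V*g = 0*(1298 + I*√171499142/449) = 0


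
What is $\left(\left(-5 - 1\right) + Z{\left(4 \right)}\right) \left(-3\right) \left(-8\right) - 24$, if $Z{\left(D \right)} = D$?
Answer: $-72$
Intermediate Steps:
$\left(\left(-5 - 1\right) + Z{\left(4 \right)}\right) \left(-3\right) \left(-8\right) - 24 = \left(\left(-5 - 1\right) + 4\right) \left(-3\right) \left(-8\right) - 24 = \left(-6 + 4\right) \left(-3\right) \left(-8\right) - 24 = \left(-2\right) \left(-3\right) \left(-8\right) - 24 = 6 \left(-8\right) - 24 = -48 - 24 = -72$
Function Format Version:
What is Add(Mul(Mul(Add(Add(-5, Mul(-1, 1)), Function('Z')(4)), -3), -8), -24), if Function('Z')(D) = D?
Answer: -72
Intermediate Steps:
Add(Mul(Mul(Add(Add(-5, Mul(-1, 1)), Function('Z')(4)), -3), -8), -24) = Add(Mul(Mul(Add(Add(-5, Mul(-1, 1)), 4), -3), -8), -24) = Add(Mul(Mul(Add(Add(-5, -1), 4), -3), -8), -24) = Add(Mul(Mul(Add(-6, 4), -3), -8), -24) = Add(Mul(Mul(-2, -3), -8), -24) = Add(Mul(6, -8), -24) = Add(-48, -24) = -72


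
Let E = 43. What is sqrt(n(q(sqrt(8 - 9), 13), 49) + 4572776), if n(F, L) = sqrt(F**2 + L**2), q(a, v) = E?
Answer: sqrt(4572776 + 5*sqrt(170)) ≈ 2138.4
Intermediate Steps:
q(a, v) = 43
sqrt(n(q(sqrt(8 - 9), 13), 49) + 4572776) = sqrt(sqrt(43**2 + 49**2) + 4572776) = sqrt(sqrt(1849 + 2401) + 4572776) = sqrt(sqrt(4250) + 4572776) = sqrt(5*sqrt(170) + 4572776) = sqrt(4572776 + 5*sqrt(170))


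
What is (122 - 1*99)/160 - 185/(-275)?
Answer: 1437/1760 ≈ 0.81648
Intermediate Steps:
(122 - 1*99)/160 - 185/(-275) = (122 - 99)*(1/160) - 185*(-1/275) = 23*(1/160) + 37/55 = 23/160 + 37/55 = 1437/1760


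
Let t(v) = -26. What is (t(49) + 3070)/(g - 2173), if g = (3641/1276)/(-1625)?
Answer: -573794000/409610831 ≈ -1.4008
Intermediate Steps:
g = -331/188500 (g = (3641*(1/1276))*(-1/1625) = (331/116)*(-1/1625) = -331/188500 ≈ -0.0017560)
(t(49) + 3070)/(g - 2173) = (-26 + 3070)/(-331/188500 - 2173) = 3044/(-409610831/188500) = 3044*(-188500/409610831) = -573794000/409610831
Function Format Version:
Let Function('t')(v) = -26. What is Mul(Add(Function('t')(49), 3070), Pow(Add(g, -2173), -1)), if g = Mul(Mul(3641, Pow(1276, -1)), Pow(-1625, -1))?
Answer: Rational(-573794000, 409610831) ≈ -1.4008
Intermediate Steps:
g = Rational(-331, 188500) (g = Mul(Mul(3641, Rational(1, 1276)), Rational(-1, 1625)) = Mul(Rational(331, 116), Rational(-1, 1625)) = Rational(-331, 188500) ≈ -0.0017560)
Mul(Add(Function('t')(49), 3070), Pow(Add(g, -2173), -1)) = Mul(Add(-26, 3070), Pow(Add(Rational(-331, 188500), -2173), -1)) = Mul(3044, Pow(Rational(-409610831, 188500), -1)) = Mul(3044, Rational(-188500, 409610831)) = Rational(-573794000, 409610831)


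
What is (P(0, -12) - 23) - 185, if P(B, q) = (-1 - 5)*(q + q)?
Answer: -64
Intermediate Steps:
P(B, q) = -12*q
(P(0, -12) - 23) - 185 = (-12*(-12) - 23) - 185 = (144 - 23) - 185 = 121 - 185 = -64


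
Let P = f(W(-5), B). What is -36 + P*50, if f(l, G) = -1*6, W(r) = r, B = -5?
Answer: -336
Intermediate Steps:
f(l, G) = -6
P = -6
-36 + P*50 = -36 - 6*50 = -36 - 300 = -336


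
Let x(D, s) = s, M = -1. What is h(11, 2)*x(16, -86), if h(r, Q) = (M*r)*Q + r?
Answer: 946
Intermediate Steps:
h(r, Q) = r - Q*r (h(r, Q) = (-r)*Q + r = -Q*r + r = r - Q*r)
h(11, 2)*x(16, -86) = (11*(1 - 1*2))*(-86) = (11*(1 - 2))*(-86) = (11*(-1))*(-86) = -11*(-86) = 946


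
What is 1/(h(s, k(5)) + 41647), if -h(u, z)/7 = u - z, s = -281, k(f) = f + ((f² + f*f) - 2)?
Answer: 1/43985 ≈ 2.2735e-5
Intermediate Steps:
k(f) = -2 + f + 2*f² (k(f) = f + ((f² + f²) - 2) = f + (2*f² - 2) = f + (-2 + 2*f²) = -2 + f + 2*f²)
h(u, z) = -7*u + 7*z (h(u, z) = -7*(u - z) = -7*u + 7*z)
1/(h(s, k(5)) + 41647) = 1/((-7*(-281) + 7*(-2 + 5 + 2*5²)) + 41647) = 1/((1967 + 7*(-2 + 5 + 2*25)) + 41647) = 1/((1967 + 7*(-2 + 5 + 50)) + 41647) = 1/((1967 + 7*53) + 41647) = 1/((1967 + 371) + 41647) = 1/(2338 + 41647) = 1/43985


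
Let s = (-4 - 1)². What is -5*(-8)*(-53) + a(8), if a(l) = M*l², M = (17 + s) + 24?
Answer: 2104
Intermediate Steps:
s = 25 (s = (-5)² = 25)
M = 66 (M = (17 + 25) + 24 = 42 + 24 = 66)
a(l) = 66*l²
-5*(-8)*(-53) + a(8) = -5*(-8)*(-53) + 66*8² = 40*(-53) + 66*64 = -2120 + 4224 = 2104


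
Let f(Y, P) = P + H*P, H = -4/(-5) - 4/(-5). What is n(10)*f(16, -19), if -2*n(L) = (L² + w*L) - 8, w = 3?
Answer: 15067/5 ≈ 3013.4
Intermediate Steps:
H = 8/5 (H = -4*(-⅕) - 4*(-⅕) = ⅘ + ⅘ = 8/5 ≈ 1.6000)
f(Y, P) = 13*P/5 (f(Y, P) = P + 8*P/5 = 13*P/5)
n(L) = 4 - 3*L/2 - L²/2 (n(L) = -((L² + 3*L) - 8)/2 = -(-8 + L² + 3*L)/2 = 4 - 3*L/2 - L²/2)
n(10)*f(16, -19) = (4 - 3/2*10 - ½*10²)*((13/5)*(-19)) = (4 - 15 - ½*100)*(-247/5) = (4 - 15 - 50)*(-247/5) = -61*(-247/5) = 15067/5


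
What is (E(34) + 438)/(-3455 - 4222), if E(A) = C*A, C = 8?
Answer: -710/7677 ≈ -0.092484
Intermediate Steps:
E(A) = 8*A
(E(34) + 438)/(-3455 - 4222) = (8*34 + 438)/(-3455 - 4222) = (272 + 438)/(-7677) = 710*(-1/7677) = -710/7677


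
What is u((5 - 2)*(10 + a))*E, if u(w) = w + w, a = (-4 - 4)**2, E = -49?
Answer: -21756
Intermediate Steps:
a = 64 (a = (-8)**2 = 64)
u(w) = 2*w
u((5 - 2)*(10 + a))*E = (2*((5 - 2)*(10 + 64)))*(-49) = (2*(3*74))*(-49) = (2*222)*(-49) = 444*(-49) = -21756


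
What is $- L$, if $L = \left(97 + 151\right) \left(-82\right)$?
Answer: $20336$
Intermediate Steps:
$L = -20336$ ($L = 248 \left(-82\right) = -20336$)
$- L = \left(-1\right) \left(-20336\right) = 20336$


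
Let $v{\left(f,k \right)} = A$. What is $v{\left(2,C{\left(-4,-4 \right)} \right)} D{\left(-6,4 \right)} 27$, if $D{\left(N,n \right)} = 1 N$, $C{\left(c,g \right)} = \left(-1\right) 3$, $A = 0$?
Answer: $0$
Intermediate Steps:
$C{\left(c,g \right)} = -3$
$v{\left(f,k \right)} = 0$
$D{\left(N,n \right)} = N$
$v{\left(2,C{\left(-4,-4 \right)} \right)} D{\left(-6,4 \right)} 27 = 0 \left(-6\right) 27 = 0 \cdot 27 = 0$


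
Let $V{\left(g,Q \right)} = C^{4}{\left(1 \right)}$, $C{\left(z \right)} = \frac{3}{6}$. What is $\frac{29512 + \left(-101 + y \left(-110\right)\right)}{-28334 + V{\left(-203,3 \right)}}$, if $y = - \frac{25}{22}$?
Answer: $- \frac{472576}{453343} \approx -1.0424$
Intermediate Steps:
$C{\left(z \right)} = \frac{1}{2}$ ($C{\left(z \right)} = 3 \cdot \frac{1}{6} = \frac{1}{2}$)
$y = - \frac{25}{22}$ ($y = \left(-25\right) \frac{1}{22} = - \frac{25}{22} \approx -1.1364$)
$V{\left(g,Q \right)} = \frac{1}{16}$ ($V{\left(g,Q \right)} = \left(\frac{1}{2}\right)^{4} = \frac{1}{16}$)
$\frac{29512 + \left(-101 + y \left(-110\right)\right)}{-28334 + V{\left(-203,3 \right)}} = \frac{29512 - -24}{-28334 + \frac{1}{16}} = \frac{29512 + \left(-101 + 125\right)}{- \frac{453343}{16}} = \left(29512 + 24\right) \left(- \frac{16}{453343}\right) = 29536 \left(- \frac{16}{453343}\right) = - \frac{472576}{453343}$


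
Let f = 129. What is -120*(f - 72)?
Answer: -6840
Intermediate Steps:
-120*(f - 72) = -120*(129 - 72) = -120*57 = -6840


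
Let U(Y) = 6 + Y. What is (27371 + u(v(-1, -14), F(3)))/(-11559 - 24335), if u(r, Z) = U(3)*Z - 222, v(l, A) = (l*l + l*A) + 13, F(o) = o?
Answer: -13588/17947 ≈ -0.75712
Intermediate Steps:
v(l, A) = 13 + l² + A*l (v(l, A) = (l² + A*l) + 13 = 13 + l² + A*l)
u(r, Z) = -222 + 9*Z (u(r, Z) = (6 + 3)*Z - 222 = 9*Z - 222 = -222 + 9*Z)
(27371 + u(v(-1, -14), F(3)))/(-11559 - 24335) = (27371 + (-222 + 9*3))/(-11559 - 24335) = (27371 + (-222 + 27))/(-35894) = (27371 - 195)*(-1/35894) = 27176*(-1/35894) = -13588/17947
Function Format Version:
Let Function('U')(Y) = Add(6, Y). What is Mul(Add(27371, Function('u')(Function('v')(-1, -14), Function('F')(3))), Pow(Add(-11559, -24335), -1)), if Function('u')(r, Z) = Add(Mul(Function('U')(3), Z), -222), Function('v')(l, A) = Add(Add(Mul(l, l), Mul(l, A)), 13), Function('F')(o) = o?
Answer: Rational(-13588, 17947) ≈ -0.75712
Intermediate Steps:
Function('v')(l, A) = Add(13, Pow(l, 2), Mul(A, l)) (Function('v')(l, A) = Add(Add(Pow(l, 2), Mul(A, l)), 13) = Add(13, Pow(l, 2), Mul(A, l)))
Function('u')(r, Z) = Add(-222, Mul(9, Z)) (Function('u')(r, Z) = Add(Mul(Add(6, 3), Z), -222) = Add(Mul(9, Z), -222) = Add(-222, Mul(9, Z)))
Mul(Add(27371, Function('u')(Function('v')(-1, -14), Function('F')(3))), Pow(Add(-11559, -24335), -1)) = Mul(Add(27371, Add(-222, Mul(9, 3))), Pow(Add(-11559, -24335), -1)) = Mul(Add(27371, Add(-222, 27)), Pow(-35894, -1)) = Mul(Add(27371, -195), Rational(-1, 35894)) = Mul(27176, Rational(-1, 35894)) = Rational(-13588, 17947)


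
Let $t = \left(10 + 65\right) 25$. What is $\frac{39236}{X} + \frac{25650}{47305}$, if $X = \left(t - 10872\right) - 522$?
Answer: $- \frac{322379326}{90059259} \approx -3.5796$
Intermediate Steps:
$t = 1875$ ($t = 75 \cdot 25 = 1875$)
$X = -9519$ ($X = \left(1875 - 10872\right) - 522 = -8997 - 522 = -9519$)
$\frac{39236}{X} + \frac{25650}{47305} = \frac{39236}{-9519} + \frac{25650}{47305} = 39236 \left(- \frac{1}{9519}\right) + 25650 \cdot \frac{1}{47305} = - \frac{39236}{9519} + \frac{5130}{9461} = - \frac{322379326}{90059259}$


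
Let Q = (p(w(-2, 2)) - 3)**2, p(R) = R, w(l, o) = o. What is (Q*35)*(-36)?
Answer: -1260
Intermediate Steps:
Q = 1 (Q = (2 - 3)**2 = (-1)**2 = 1)
(Q*35)*(-36) = (1*35)*(-36) = 35*(-36) = -1260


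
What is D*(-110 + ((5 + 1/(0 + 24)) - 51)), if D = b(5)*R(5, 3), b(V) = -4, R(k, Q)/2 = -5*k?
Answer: -93575/3 ≈ -31192.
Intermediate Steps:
R(k, Q) = -10*k (R(k, Q) = 2*(-5*k) = -10*k)
D = 200 (D = -(-40)*5 = -4*(-50) = 200)
D*(-110 + ((5 + 1/(0 + 24)) - 51)) = 200*(-110 + ((5 + 1/(0 + 24)) - 51)) = 200*(-110 + ((5 + 1/24) - 51)) = 200*(-110 + (121/24 - 51)) = 200*(-110 - 1103/24) = 200*(-3743/24) = -93575/3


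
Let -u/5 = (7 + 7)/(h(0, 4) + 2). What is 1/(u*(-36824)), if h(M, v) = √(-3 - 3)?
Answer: 1/1288840 + I*√6/2577680 ≈ 7.7589e-7 + 9.5027e-7*I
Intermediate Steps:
h(M, v) = I*√6 (h(M, v) = √(-6) = I*√6)
u = -70/(2 + I*√6) (u = -5*(7 + 7)/(I*√6 + 2) = -70/(2 + I*√6) ≈ -14.0 + 17.146*I)
1/(u*(-36824)) = 1/((-14 + 7*I*√6)*(-36824)) = 1/(515536 - 257768*I*√6)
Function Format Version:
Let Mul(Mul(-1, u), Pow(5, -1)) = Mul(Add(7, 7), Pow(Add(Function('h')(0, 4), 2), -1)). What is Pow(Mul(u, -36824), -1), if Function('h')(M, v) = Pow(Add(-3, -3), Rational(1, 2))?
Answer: Add(Rational(1, 1288840), Mul(Rational(1, 2577680), I, Pow(6, Rational(1, 2)))) ≈ Add(7.7589e-7, Mul(9.5027e-7, I))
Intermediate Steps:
Function('h')(M, v) = Mul(I, Pow(6, Rational(1, 2))) (Function('h')(M, v) = Pow(-6, Rational(1, 2)) = Mul(I, Pow(6, Rational(1, 2))))
u = Mul(-70, Pow(Add(2, Mul(I, Pow(6, Rational(1, 2)))), -1)) (u = Mul(-5, Mul(Add(7, 7), Pow(Add(Mul(I, Pow(6, Rational(1, 2))), 2), -1))) = Mul(-5, Mul(14, Pow(Add(2, Mul(I, Pow(6, Rational(1, 2)))), -1))) = Mul(-70, Pow(Add(2, Mul(I, Pow(6, Rational(1, 2)))), -1)) ≈ Add(-14.000, Mul(17.146, I)))
Pow(Mul(u, -36824), -1) = Pow(Mul(Add(-14, Mul(7, I, Pow(6, Rational(1, 2)))), -36824), -1) = Pow(Add(515536, Mul(-257768, I, Pow(6, Rational(1, 2)))), -1)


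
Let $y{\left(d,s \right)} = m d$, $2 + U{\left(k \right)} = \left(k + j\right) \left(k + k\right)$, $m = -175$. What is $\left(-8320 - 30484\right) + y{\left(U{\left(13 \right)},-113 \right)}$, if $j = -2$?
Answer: $-88504$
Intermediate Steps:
$U{\left(k \right)} = -2 + 2 k \left(-2 + k\right)$ ($U{\left(k \right)} = -2 + \left(k - 2\right) \left(k + k\right) = -2 + \left(-2 + k\right) 2 k = -2 + 2 k \left(-2 + k\right)$)
$y{\left(d,s \right)} = - 175 d$
$\left(-8320 - 30484\right) + y{\left(U{\left(13 \right)},-113 \right)} = \left(-8320 - 30484\right) - 175 \left(-2 - 52 + 2 \cdot 13^{2}\right) = -38804 - 175 \left(-2 - 52 + 2 \cdot 169\right) = -38804 - 175 \left(-2 - 52 + 338\right) = -38804 - 49700 = -88504$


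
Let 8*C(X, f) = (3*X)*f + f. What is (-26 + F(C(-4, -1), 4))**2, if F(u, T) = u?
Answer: 38809/64 ≈ 606.39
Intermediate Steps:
C(X, f) = f/8 + 3*X*f/8 (C(X, f) = ((3*X)*f + f)/8 = (3*X*f + f)/8 = (f + 3*X*f)/8 = f/8 + 3*X*f/8)
(-26 + F(C(-4, -1), 4))**2 = (-26 + (1/8)*(-1)*(1 + 3*(-4)))**2 = (-26 + (1/8)*(-1)*(1 - 12))**2 = (-26 + (1/8)*(-1)*(-11))**2 = (-26 + 11/8)**2 = (-197/8)**2 = 38809/64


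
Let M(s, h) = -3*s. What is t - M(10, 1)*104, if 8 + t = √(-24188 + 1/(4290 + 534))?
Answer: 3112 + I*√15635510074/804 ≈ 3112.0 + 155.52*I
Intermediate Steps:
t = -8 + I*√15635510074/804 (t = -8 + √(-24188 + 1/(4290 + 534)) = -8 + √(-24188 + 1/4824) = -8 + √(-116682911/4824) = -8 + I*√15635510074/804 ≈ -8.0 + 155.52*I)
t - M(10, 1)*104 = (-8 + I*√15635510074/804) - (-3*10)*104 = (-8 + I*√15635510074/804) - (-30)*104 = (-8 + I*√15635510074/804) - 1*(-3120) = (-8 + I*√15635510074/804) + 3120 = 3112 + I*√15635510074/804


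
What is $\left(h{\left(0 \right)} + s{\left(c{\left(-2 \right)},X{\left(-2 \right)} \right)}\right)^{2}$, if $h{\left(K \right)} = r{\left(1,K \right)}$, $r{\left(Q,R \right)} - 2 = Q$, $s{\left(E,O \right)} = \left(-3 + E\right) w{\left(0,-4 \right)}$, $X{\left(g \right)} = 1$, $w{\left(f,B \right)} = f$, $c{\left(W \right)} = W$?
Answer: $9$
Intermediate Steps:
$s{\left(E,O \right)} = 0$ ($s{\left(E,O \right)} = \left(-3 + E\right) 0 = 0$)
$r{\left(Q,R \right)} = 2 + Q$
$h{\left(K \right)} = 3$ ($h{\left(K \right)} = 2 + 1 = 3$)
$\left(h{\left(0 \right)} + s{\left(c{\left(-2 \right)},X{\left(-2 \right)} \right)}\right)^{2} = \left(3 + 0\right)^{2} = 3^{2} = 9$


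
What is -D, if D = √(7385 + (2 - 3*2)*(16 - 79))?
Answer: -√7637 ≈ -87.390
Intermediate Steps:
D = √7637 (D = √(7385 + (2 - 6)*(-63)) = √(7385 - 4*(-63)) = √(7385 + 252) = √7637 ≈ 87.390)
-D = -√7637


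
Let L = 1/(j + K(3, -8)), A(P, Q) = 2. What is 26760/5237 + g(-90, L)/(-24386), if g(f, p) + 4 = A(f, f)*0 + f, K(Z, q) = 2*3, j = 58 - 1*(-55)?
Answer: 326530819/63854741 ≈ 5.1136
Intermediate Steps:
j = 113 (j = 58 + 55 = 113)
K(Z, q) = 6
L = 1/119 (L = 1/(113 + 6) = 1/119 ≈ 0.0084034)
g(f, p) = -4 + f (g(f, p) = -4 + (2*0 + f) = -4 + (0 + f) = -4 + f)
26760/5237 + g(-90, L)/(-24386) = 26760/5237 + (-4 - 90)/(-24386) = 26760*(1/5237) - 94*(-1/24386) = 26760/5237 + 47/12193 = 326530819/63854741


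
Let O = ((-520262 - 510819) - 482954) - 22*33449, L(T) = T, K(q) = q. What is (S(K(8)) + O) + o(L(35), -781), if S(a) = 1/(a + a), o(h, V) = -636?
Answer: -36008783/16 ≈ -2.2505e+6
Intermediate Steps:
S(a) = 1/(2*a)
O = -2249913 (O = (-1031081 - 482954) - 735878 = -1514035 - 735878 = -2249913)
(S(K(8)) + O) + o(L(35), -781) = ((½)/8 - 2249913) - 636 = ((½)*(⅛) - 2249913) - 636 = (1/16 - 2249913) - 636 = -35998607/16 - 636 = -36008783/16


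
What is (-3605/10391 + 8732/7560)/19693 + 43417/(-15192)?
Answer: -932850611508023/326417531779080 ≈ -2.8578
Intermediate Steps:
(-3605/10391 + 8732/7560)/19693 + 43417/(-15192) = (-3605*1/10391 + 8732*(1/7560))*(1/19693) + 43417*(-1/15192) = (-3605/10391 + 2183/1890)*(1/19693) - 43417/15192 = (15870103/19638990)*(1/19693) - 43417/15192 = 15870103/386750630070 - 43417/15192 = -932850611508023/326417531779080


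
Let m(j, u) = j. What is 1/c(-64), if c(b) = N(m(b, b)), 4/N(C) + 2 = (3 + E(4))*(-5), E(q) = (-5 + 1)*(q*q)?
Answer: 303/4 ≈ 75.750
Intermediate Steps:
E(q) = -4*q**2
N(C) = 4/303 (N(C) = 4/(-2 + (3 - 4*4**2)*(-5)) = 4/(-2 + (3 - 4*16)*(-5)) = 4/(-2 + (3 - 64)*(-5)) = 4/(-2 - 61*(-5)) = 4/(-2 + 305) = 4/303)
c(b) = 4/303
1/c(-64) = 1/(4/303) = 303/4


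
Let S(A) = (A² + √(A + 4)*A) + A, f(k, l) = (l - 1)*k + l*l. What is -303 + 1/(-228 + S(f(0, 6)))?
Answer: -7366513/24312 - √10/16208 ≈ -303.00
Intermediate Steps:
f(k, l) = l² + k*(-1 + l) (f(k, l) = (-1 + l)*k + l² = k*(-1 + l) + l² = l² + k*(-1 + l))
S(A) = A + A² + A*√(4 + A) (S(A) = (A² + √(4 + A)*A) + A = (A² + A*√(4 + A)) + A = A + A² + A*√(4 + A))
-303 + 1/(-228 + S(f(0, 6))) = -303 + 1/(-228 + (6² - 1*0 + 0*6)*(1 + (6² - 1*0 + 0*6) + √(4 + (6² - 1*0 + 0*6)))) = -303 + 1/(-228 + (36 + 0 + 0)*(1 + (36 + 0 + 0) + √(4 + (36 + 0 + 0)))) = -303 + 1/(-228 + 36*(1 + 36 + √(4 + 36))) = -303 + 1/(-228 + 36*(1 + 36 + √40)) = -303 + 1/(-228 + 36*(1 + 36 + 2*√10)) = -303 + 1/(-228 + 36*(37 + 2*√10)) = -303 + 1/(-228 + (1332 + 72*√10)) = -303 + 1/(1104 + 72*√10)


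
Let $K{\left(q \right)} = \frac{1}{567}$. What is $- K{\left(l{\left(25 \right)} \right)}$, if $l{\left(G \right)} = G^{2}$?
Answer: $- \frac{1}{567} \approx -0.0017637$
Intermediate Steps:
$K{\left(q \right)} = \frac{1}{567}$
$- K{\left(l{\left(25 \right)} \right)} = \left(-1\right) \frac{1}{567} = - \frac{1}{567}$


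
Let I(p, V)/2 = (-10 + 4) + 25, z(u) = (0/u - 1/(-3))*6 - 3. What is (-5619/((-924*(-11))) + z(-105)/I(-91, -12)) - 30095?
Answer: -1937312621/64372 ≈ -30096.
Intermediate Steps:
z(u) = -1 (z(u) = (0 - 1*(-⅓))*6 - 3 = (0 + ⅓)*6 - 3 = (⅓)*6 - 3 = 2 - 3 = -1)
I(p, V) = 38 (I(p, V) = 2*((-10 + 4) + 25) = 2*(-6 + 25) = 2*19 = 38)
(-5619/((-924*(-11))) + z(-105)/I(-91, -12)) - 30095 = (-5619/((-924*(-11))) - 1/38) - 30095 = (-5619/10164 - 1*1/38) - 30095 = (-5619*1/10164 - 1/38) - 30095 = (-1873/3388 - 1/38) - 30095 = -37281/64372 - 30095 = -1937312621/64372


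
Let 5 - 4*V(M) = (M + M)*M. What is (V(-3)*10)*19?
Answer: -1235/2 ≈ -617.50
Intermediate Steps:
V(M) = 5/4 - M²/2 (V(M) = 5/4 - (M + M)*M/4 = 5/4 - 2*M*M/4 = 5/4 - M²/2)
(V(-3)*10)*19 = ((5/4 - ½*(-3)²)*10)*19 = ((5/4 - ½*9)*10)*19 = ((5/4 - 9/2)*10)*19 = -13/4*10*19 = -65/2*19 = -1235/2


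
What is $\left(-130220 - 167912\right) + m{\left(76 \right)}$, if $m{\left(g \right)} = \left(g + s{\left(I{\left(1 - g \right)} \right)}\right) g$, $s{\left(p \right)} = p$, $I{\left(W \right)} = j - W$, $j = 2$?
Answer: $-286504$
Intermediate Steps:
$I{\left(W \right)} = 2 - W$
$m{\left(g \right)} = g \left(1 + 2 g\right)$ ($m{\left(g \right)} = \left(g - \left(-1 - g\right)\right) g = \left(g + \left(2 + \left(-1 + g\right)\right)\right) g = \left(g + \left(1 + g\right)\right) g = \left(1 + 2 g\right) g = g \left(1 + 2 g\right)$)
$\left(-130220 - 167912\right) + m{\left(76 \right)} = \left(-130220 - 167912\right) + 76 \left(1 + 2 \cdot 76\right) = -298132 + 76 \left(1 + 152\right) = -298132 + 76 \cdot 153 = -298132 + 11628 = -286504$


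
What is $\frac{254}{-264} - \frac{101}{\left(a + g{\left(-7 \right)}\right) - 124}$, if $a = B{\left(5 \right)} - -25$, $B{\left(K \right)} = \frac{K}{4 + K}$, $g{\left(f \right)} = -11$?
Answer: $- \frac{5107}{130020} \approx -0.039279$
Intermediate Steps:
$B{\left(K \right)} = \frac{K}{4 + K}$
$a = \frac{230}{9}$ ($a = \frac{5}{4 + 5} - -25 = \frac{5}{9} + 25 = \frac{230}{9} \approx 25.556$)
$\frac{254}{-264} - \frac{101}{\left(a + g{\left(-7 \right)}\right) - 124} = \frac{254}{-264} - \frac{101}{\left(\frac{230}{9} - 11\right) - 124} = 254 \left(- \frac{1}{264}\right) - \frac{101}{\frac{131}{9} - 124} = - \frac{127}{132} - \frac{101}{- \frac{985}{9}} = - \frac{127}{132} - - \frac{909}{985} = - \frac{127}{132} + \frac{909}{985} = - \frac{5107}{130020}$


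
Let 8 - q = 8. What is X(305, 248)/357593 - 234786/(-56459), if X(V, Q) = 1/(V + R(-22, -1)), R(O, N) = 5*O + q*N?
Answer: 1259367455813/302840147805 ≈ 4.1585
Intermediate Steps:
q = 0 (q = 8 - 1*8 = 8 - 8 = 0)
R(O, N) = 5*O (R(O, N) = 5*O + 0*N = 5*O + 0 = 5*O)
X(V, Q) = 1/(-110 + V) (X(V, Q) = 1/(V + 5*(-22)) = 1/(V - 110) = 1/(-110 + V))
X(305, 248)/357593 - 234786/(-56459) = 1/((-110 + 305)*357593) - 234786/(-56459) = (1/357593)/195 - 234786*(-1/56459) = (1/195)*(1/357593) + 234786/56459 = 1/69730635 + 234786/56459 = 1259367455813/302840147805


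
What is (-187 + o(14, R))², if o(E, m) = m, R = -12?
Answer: 39601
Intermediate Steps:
(-187 + o(14, R))² = (-187 - 12)² = (-199)² = 39601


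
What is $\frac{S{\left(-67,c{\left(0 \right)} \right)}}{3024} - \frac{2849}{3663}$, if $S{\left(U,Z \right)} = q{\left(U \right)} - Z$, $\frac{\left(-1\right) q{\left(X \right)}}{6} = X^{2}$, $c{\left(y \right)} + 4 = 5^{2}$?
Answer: $- \frac{9769}{1008} \approx -9.6915$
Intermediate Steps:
$c{\left(y \right)} = 21$ ($c{\left(y \right)} = -4 + 5^{2} = -4 + 25 = 21$)
$q{\left(X \right)} = - 6 X^{2}$
$S{\left(U,Z \right)} = - Z - 6 U^{2}$ ($S{\left(U,Z \right)} = - 6 U^{2} - Z = - Z - 6 U^{2}$)
$\frac{S{\left(-67,c{\left(0 \right)} \right)}}{3024} - \frac{2849}{3663} = \frac{\left(-1\right) 21 - 6 \left(-67\right)^{2}}{3024} - \frac{2849}{3663} = \left(-21 - 26934\right) \frac{1}{3024} - \frac{7}{9} = \left(-26955\right) \frac{1}{3024} - \frac{7}{9} = - \frac{2995}{336} - \frac{7}{9} = - \frac{9769}{1008}$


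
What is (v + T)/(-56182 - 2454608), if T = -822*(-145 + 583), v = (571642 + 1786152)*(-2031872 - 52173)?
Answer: 2456874578383/1255395 ≈ 1.9571e+6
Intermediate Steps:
v = -4913748796730 (v = 2357794*(-2084045) = -4913748796730)
T = -360036 (T = -822*438 = -360036)
(v + T)/(-56182 - 2454608) = (-4913748796730 - 360036)/(-56182 - 2454608) = -4913749156766/(-2510790) = -4913749156766*(-1/2510790) = 2456874578383/1255395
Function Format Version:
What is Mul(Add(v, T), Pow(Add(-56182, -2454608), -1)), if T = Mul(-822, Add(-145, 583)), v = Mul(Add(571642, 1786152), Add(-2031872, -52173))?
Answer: Rational(2456874578383, 1255395) ≈ 1.9571e+6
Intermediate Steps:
v = -4913748796730 (v = Mul(2357794, -2084045) = -4913748796730)
T = -360036 (T = Mul(-822, 438) = -360036)
Mul(Add(v, T), Pow(Add(-56182, -2454608), -1)) = Mul(Add(-4913748796730, -360036), Pow(Add(-56182, -2454608), -1)) = Mul(-4913749156766, Pow(-2510790, -1)) = Mul(-4913749156766, Rational(-1, 2510790)) = Rational(2456874578383, 1255395)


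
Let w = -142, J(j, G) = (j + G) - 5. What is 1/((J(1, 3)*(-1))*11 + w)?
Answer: -1/131 ≈ -0.0076336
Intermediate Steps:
J(j, G) = -5 + G + j (J(j, G) = (G + j) - 5 = -5 + G + j)
1/((J(1, 3)*(-1))*11 + w) = 1/(((-5 + 3 + 1)*(-1))*11 - 142) = 1/(-1*(-1)*11 - 142) = 1/(1*11 - 142) = 1/(11 - 142) = 1/(-131) = -1/131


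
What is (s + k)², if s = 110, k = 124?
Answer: 54756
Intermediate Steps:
(s + k)² = (110 + 124)² = 234² = 54756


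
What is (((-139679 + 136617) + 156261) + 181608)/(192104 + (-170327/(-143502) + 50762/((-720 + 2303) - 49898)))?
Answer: 773772360605970/443971813656667 ≈ 1.7428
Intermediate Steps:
(((-139679 + 136617) + 156261) + 181608)/(192104 + (-170327/(-143502) + 50762/((-720 + 2303) - 49898))) = ((-3062 + 156261) + 181608)/(192104 + (-170327*(-1/143502) + 50762/(1583 - 49898))) = (153199 + 181608)/(192104 + (170327/143502 + 50762/(-48315))) = 334807/(192104 + (170327/143502 + 50762*(-1/48315))) = 334807/(192104 + (170327/143502 - 50762/48315)) = 334807/(192104 + 314966827/2311099710) = 334807/(443971813656667/2311099710) = 334807*(2311099710/443971813656667) = 773772360605970/443971813656667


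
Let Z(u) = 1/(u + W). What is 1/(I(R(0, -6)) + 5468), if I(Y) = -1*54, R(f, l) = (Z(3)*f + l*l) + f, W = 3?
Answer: 1/5414 ≈ 0.00018471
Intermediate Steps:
Z(u) = 1/(3 + u) (Z(u) = 1/(u + 3) = 1/(3 + u))
R(f, l) = l² + 7*f/6 (R(f, l) = (f/(3 + 3) + l*l) + f = (f/6 + l²) + f = (l² + f/6) + f = l² + 7*f/6)
I(Y) = -54
1/(I(R(0, -6)) + 5468) = 1/(-54 + 5468) = 1/5414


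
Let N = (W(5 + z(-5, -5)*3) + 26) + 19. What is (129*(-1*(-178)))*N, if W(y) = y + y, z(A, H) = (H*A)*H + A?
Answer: -16647450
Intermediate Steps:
z(A, H) = A + A*H² (z(A, H) = (A*H)*H + A = A*H² + A = A + A*H²)
W(y) = 2*y
N = -725 (N = (2*(5 - 5*(1 + (-5)²)*3) + 26) + 19 = (2*(5 - 5*(1 + 25)*3) + 26) + 19 = (2*(5 - 5*26*3) + 26) + 19 = (2*(5 - 130*3) + 26) + 19 = (2*(5 - 390) + 26) + 19 = (2*(-385) + 26) + 19 = (-770 + 26) + 19 = -744 + 19 = -725)
(129*(-1*(-178)))*N = (129*(-1*(-178)))*(-725) = (129*178)*(-725) = 22962*(-725) = -16647450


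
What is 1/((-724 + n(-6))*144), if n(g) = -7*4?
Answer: -1/108288 ≈ -9.2346e-6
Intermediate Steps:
n(g) = -28
1/((-724 + n(-6))*144) = 1/((-724 - 28)*144) = 1/(-752*144) = 1/(-108288) = -1/108288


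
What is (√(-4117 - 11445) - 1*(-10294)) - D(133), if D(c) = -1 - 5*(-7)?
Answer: 10260 + I*√15562 ≈ 10260.0 + 124.75*I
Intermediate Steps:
D(c) = 34 (D(c) = -1 + 35 = 34)
(√(-4117 - 11445) - 1*(-10294)) - D(133) = (√(-4117 - 11445) - 1*(-10294)) - 1*34 = (√(-15562) + 10294) - 34 = (I*√15562 + 10294) - 34 = (10294 + I*√15562) - 34 = 10260 + I*√15562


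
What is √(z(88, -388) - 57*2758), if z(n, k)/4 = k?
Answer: I*√158758 ≈ 398.44*I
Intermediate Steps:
z(n, k) = 4*k
√(z(88, -388) - 57*2758) = √(4*(-388) - 57*2758) = √(-1552 - 157206) = √(-158758) = I*√158758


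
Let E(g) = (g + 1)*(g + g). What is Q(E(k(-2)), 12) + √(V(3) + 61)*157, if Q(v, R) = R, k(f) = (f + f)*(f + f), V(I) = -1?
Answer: 12 + 314*√15 ≈ 1228.1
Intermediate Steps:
k(f) = 4*f² (k(f) = (2*f)*(2*f) = 4*f²)
E(g) = 2*g*(1 + g) (E(g) = (1 + g)*(2*g) = 2*g*(1 + g))
Q(E(k(-2)), 12) + √(V(3) + 61)*157 = 12 + √(-1 + 61)*157 = 12 + √60*157 = 12 + (2*√15)*157 = 12 + 314*√15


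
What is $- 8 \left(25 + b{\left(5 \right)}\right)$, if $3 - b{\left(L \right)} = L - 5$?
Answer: $-224$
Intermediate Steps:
$b{\left(L \right)} = 8 - L$ ($b{\left(L \right)} = 3 - \left(L - 5\right) = 3 - \left(-5 + L\right) = 8 - L$)
$- 8 \left(25 + b{\left(5 \right)}\right) = - 8 \left(25 + \left(8 - 5\right)\right) = - 8 \left(25 + 3\right) = \left(-8\right) 28 = -224$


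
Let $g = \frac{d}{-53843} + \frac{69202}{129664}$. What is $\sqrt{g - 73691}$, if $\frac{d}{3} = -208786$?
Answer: $\frac{i \sqrt{14028140407284529795003}}{436343672} \approx 271.44 i$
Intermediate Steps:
$d = -626358$ ($d = 3 \left(-208786\right) = -626358$)
$g = \frac{42471063499}{3490749376}$ ($g = - \frac{626358}{-53843} + \frac{69202}{129664} = \left(-626358\right) \left(- \frac{1}{53843}\right) + 69202 \cdot \frac{1}{129664} = \frac{626358}{53843} + \frac{34601}{64832} = \frac{42471063499}{3490749376} \approx 12.167$)
$\sqrt{g - 73691} = \sqrt{\frac{42471063499}{3490749376} - 73691} = \sqrt{- \frac{257194341203317}{3490749376}} = \frac{i \sqrt{14028140407284529795003}}{436343672}$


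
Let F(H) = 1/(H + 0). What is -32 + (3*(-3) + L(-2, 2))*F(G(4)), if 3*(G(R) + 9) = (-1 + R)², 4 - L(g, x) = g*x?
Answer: -191/6 ≈ -31.833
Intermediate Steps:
L(g, x) = 4 - g*x
G(R) = -9 + (-1 + R)²/3
F(H) = 1/H
-32 + (3*(-3) + L(-2, 2))*F(G(4)) = -32 + (3*(-3) + (4 - 1*(-2)*2))/(-9 + (-1 + 4)²/3) = -32 + (-9 + (4 + 4))/(-9 + (⅓)*3²) = -32 + (-9 + 8)/(-9 + (⅓)*9) = -32 - 1/(-9 + 3) = -32 - 1/(-6) = -32 - 1*(-⅙) = -32 + ⅙ = -191/6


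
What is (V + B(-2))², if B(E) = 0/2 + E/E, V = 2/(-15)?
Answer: 169/225 ≈ 0.75111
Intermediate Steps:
V = -2/15 (V = 2*(-1/15) = -2/15 ≈ -0.13333)
B(E) = 1 (B(E) = 0*(½) + 1 = 0 + 1 = 1)
(V + B(-2))² = (-2/15 + 1)² = (13/15)² = 169/225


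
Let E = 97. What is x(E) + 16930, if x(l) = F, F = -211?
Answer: 16719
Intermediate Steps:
x(l) = -211
x(E) + 16930 = -211 + 16930 = 16719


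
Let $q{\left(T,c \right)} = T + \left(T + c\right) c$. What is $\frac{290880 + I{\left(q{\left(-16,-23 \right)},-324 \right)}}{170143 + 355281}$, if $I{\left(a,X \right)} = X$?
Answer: $\frac{72639}{131356} \approx 0.55299$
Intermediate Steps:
$q{\left(T,c \right)} = T + c \left(T + c\right)$
$\frac{290880 + I{\left(q{\left(-16,-23 \right)},-324 \right)}}{170143 + 355281} = \frac{290880 - 324}{170143 + 355281} = \frac{290556}{525424} = 290556 \cdot \frac{1}{525424} = \frac{72639}{131356}$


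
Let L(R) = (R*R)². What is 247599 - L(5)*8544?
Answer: -5092401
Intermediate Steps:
L(R) = R⁴ (L(R) = (R²)² = R⁴)
247599 - L(5)*8544 = 247599 - 5⁴*8544 = 247599 - 625*8544 = 247599 - 1*5340000 = 247599 - 5340000 = -5092401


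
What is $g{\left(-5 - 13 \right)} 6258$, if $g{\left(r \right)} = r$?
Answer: $-112644$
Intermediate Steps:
$g{\left(-5 - 13 \right)} 6258 = \left(-5 - 13\right) 6258 = \left(-18\right) 6258 = -112644$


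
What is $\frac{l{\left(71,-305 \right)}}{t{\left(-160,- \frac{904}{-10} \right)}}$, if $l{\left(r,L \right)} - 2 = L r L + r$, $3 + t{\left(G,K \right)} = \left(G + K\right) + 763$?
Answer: $\frac{8256060}{863} \approx 9566.7$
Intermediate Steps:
$t{\left(G,K \right)} = 760 + G + K$ ($t{\left(G,K \right)} = -3 + \left(\left(G + K\right) + 763\right) = -3 + \left(763 + G + K\right) = 760 + G + K$)
$l{\left(r,L \right)} = 2 + r + r L^{2}$ ($l{\left(r,L \right)} = 2 + \left(L r L + r\right) = 2 + \left(r L^{2} + r\right) = 2 + \left(r + r L^{2}\right) = 2 + r + r L^{2}$)
$\frac{l{\left(71,-305 \right)}}{t{\left(-160,- \frac{904}{-10} \right)}} = \frac{2 + 71 + 71 \left(-305\right)^{2}}{760 - 160 - \frac{904}{-10}} = \frac{2 + 71 + 71 \cdot 93025}{760 - 160 - - \frac{452}{5}} = \frac{2 + 71 + 6604775}{760 - 160 + \frac{452}{5}} = \frac{6604848}{\frac{3452}{5}} = 6604848 \cdot \frac{5}{3452} = \frac{8256060}{863}$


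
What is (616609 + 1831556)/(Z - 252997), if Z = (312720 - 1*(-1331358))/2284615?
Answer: -5593114481475/577999097077 ≈ -9.6767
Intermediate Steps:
Z = 1644078/2284615 (Z = (312720 + 1331358)*(1/2284615) = 1644078*(1/2284615) = 1644078/2284615 ≈ 0.71963)
(616609 + 1831556)/(Z - 252997) = (616609 + 1831556)/(1644078/2284615 - 252997) = 2448165/(-577999097077/2284615) = 2448165*(-2284615/577999097077) = -5593114481475/577999097077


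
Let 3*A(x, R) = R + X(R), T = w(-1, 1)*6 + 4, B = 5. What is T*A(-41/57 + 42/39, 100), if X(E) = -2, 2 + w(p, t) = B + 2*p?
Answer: 980/3 ≈ 326.67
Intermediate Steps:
w(p, t) = 3 + 2*p (w(p, t) = -2 + (5 + 2*p) = 3 + 2*p)
T = 10 (T = (3 + 2*(-1))*6 + 4 = (3 - 2)*6 + 4 = 1*6 + 4 = 6 + 4 = 10)
A(x, R) = -2/3 + R/3 (A(x, R) = (R - 2)/3 = (-2 + R)/3 = -2/3 + R/3)
T*A(-41/57 + 42/39, 100) = 10*(-2/3 + (1/3)*100) = 10*(-2/3 + 100/3) = 10*(98/3) = 980/3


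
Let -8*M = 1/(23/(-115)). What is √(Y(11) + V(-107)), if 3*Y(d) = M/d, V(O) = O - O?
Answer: √330/132 ≈ 0.13762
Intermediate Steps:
M = 5/8 (M = -1/(8*(23/(-115))) = -1/(8*(23*(-1/115))) = -1/(8*(-⅕)) = -⅛*(-5) = 5/8 ≈ 0.62500)
V(O) = 0
Y(d) = 5/(24*d) (Y(d) = (5/(8*d))/3 = 5/(24*d))
√(Y(11) + V(-107)) = √((5/24)/11 + 0) = √((5/24)*(1/11) + 0) = √(5/264 + 0) = √(5/264) = √330/132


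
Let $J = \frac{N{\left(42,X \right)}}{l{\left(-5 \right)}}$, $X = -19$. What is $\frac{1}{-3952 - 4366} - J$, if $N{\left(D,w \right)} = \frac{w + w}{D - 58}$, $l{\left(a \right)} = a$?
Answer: $\frac{79001}{166360} \approx 0.47488$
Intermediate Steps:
$N{\left(D,w \right)} = \frac{2 w}{-58 + D}$
$J = - \frac{19}{40}$ ($J = \frac{2 \left(-19\right) \frac{1}{-58 + 42}}{-5} = 2 \left(-19\right) \frac{1}{-16} \left(- \frac{1}{5}\right) = 2 \left(-19\right) \left(- \frac{1}{16}\right) \left(- \frac{1}{5}\right) = \frac{19}{8} \left(- \frac{1}{5}\right) = - \frac{19}{40} \approx -0.475$)
$\frac{1}{-3952 - 4366} - J = \frac{1}{-3952 - 4366} - - \frac{19}{40} = \frac{1}{-8318} + \frac{19}{40} = - \frac{1}{8318} + \frac{19}{40} = \frac{79001}{166360}$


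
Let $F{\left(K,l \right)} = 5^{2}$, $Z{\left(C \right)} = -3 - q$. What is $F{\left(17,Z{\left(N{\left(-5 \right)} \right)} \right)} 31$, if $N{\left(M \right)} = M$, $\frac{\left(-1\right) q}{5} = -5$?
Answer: $775$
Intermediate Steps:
$q = 25$ ($q = \left(-5\right) \left(-5\right) = 25$)
$Z{\left(C \right)} = -28$ ($Z{\left(C \right)} = -3 - 25 = -28$)
$F{\left(K,l \right)} = 25$
$F{\left(17,Z{\left(N{\left(-5 \right)} \right)} \right)} 31 = 25 \cdot 31 = 775$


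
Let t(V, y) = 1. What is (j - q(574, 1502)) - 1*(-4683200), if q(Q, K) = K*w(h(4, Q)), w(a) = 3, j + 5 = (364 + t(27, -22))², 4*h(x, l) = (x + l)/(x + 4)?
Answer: 4811914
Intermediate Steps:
h(x, l) = (l + x)/(4*(4 + x)) (h(x, l) = ((x + l)/(x + 4))/4 = ((l + x)/(4 + x))/4 = (l + x)/(4*(4 + x)))
j = 133220 (j = -5 + (364 + 1)² = -5 + 365² = -5 + 133225 = 133220)
q(Q, K) = 3*K (q(Q, K) = K*3 = 3*K)
(j - q(574, 1502)) - 1*(-4683200) = (133220 - 3*1502) - 1*(-4683200) = (133220 - 1*4506) + 4683200 = (133220 - 4506) + 4683200 = 128714 + 4683200 = 4811914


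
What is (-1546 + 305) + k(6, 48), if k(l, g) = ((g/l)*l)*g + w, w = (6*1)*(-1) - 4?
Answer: 1053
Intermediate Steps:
w = -10 (w = 6*(-1) - 4 = -6 - 4 = -10)
k(l, g) = -10 + g² (k(l, g) = ((g/l)*l)*g - 10 = g*g - 10 = g² - 10 = -10 + g²)
(-1546 + 305) + k(6, 48) = (-1546 + 305) + (-10 + 48²) = -1241 + (-10 + 2304) = -1241 + 2294 = 1053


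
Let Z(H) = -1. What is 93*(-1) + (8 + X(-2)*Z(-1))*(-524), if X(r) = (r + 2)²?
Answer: -4285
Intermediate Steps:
X(r) = (2 + r)²
93*(-1) + (8 + X(-2)*Z(-1))*(-524) = 93*(-1) + (8 + (2 - 2)²*(-1))*(-524) = -93 + (8 + 0²*(-1))*(-524) = -93 + (8 + 0*(-1))*(-524) = -93 + (8 + 0)*(-524) = -93 + 8*(-524) = -93 - 4192 = -4285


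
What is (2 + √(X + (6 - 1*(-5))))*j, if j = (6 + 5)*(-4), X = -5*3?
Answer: -88 - 88*I ≈ -88.0 - 88.0*I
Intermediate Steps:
X = -15
j = -44 (j = 11*(-4) = -44)
(2 + √(X + (6 - 1*(-5))))*j = (2 + √(-15 + (6 - 1*(-5))))*(-44) = (2 + √(-15 + (6 + 5)))*(-44) = (2 + √(-15 + 11))*(-44) = (2 + √(-4))*(-44) = (2 + 2*I)*(-44) = -88 - 88*I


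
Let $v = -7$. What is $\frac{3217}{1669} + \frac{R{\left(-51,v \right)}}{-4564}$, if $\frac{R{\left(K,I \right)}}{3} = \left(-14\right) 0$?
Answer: $\frac{3217}{1669} \approx 1.9275$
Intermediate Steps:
$R{\left(K,I \right)} = 0$ ($R{\left(K,I \right)} = 3 \left(\left(-14\right) 0\right) = 3 \cdot 0 = 0$)
$\frac{3217}{1669} + \frac{R{\left(-51,v \right)}}{-4564} = \frac{3217}{1669} + \frac{0}{-4564} = 3217 \cdot \frac{1}{1669} + 0 \left(- \frac{1}{4564}\right) = \frac{3217}{1669} + 0 = \frac{3217}{1669}$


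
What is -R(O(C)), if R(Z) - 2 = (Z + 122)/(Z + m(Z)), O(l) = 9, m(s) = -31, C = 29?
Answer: 87/22 ≈ 3.9545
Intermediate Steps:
R(Z) = 2 + (122 + Z)/(-31 + Z) (R(Z) = 2 + (Z + 122)/(Z - 31) = 2 + (122 + Z)/(-31 + Z))
-R(O(C)) = -3*(20 + 9)/(-31 + 9) = -3*29/(-22) = -3*(-1)*29/22 = -1*(-87/22) = 87/22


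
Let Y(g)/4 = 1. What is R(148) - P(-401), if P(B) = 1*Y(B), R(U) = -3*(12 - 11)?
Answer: -7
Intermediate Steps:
R(U) = -3 (R(U) = -3*1 = -3)
Y(g) = 4 (Y(g) = 4*1 = 4)
P(B) = 4 (P(B) = 1*4 = 4)
R(148) - P(-401) = -3 - 1*4 = -3 - 4 = -7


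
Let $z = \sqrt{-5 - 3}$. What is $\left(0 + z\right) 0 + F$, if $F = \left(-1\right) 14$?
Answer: $-14$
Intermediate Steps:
$F = -14$
$z = 2 i \sqrt{2}$ ($z = \sqrt{-8} = 2 i \sqrt{2} \approx 2.8284 i$)
$\left(0 + z\right) 0 + F = \left(0 + 2 i \sqrt{2}\right) 0 - 14 = 2 i \sqrt{2} \cdot 0 - 14 = 0 - 14 = -14$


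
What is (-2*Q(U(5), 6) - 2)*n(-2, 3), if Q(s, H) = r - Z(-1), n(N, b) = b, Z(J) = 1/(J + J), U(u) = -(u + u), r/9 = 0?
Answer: -9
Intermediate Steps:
r = 0 (r = 9*0 = 0)
U(u) = -2*u
Z(J) = 1/(2*J)
Q(s, H) = 1/2 (Q(s, H) = 0 - 1/(2*(-1)) = 0 - (-1)/2 = 0 - 1*(-1/2) = 0 + 1/2 = 1/2)
(-2*Q(U(5), 6) - 2)*n(-2, 3) = (-2*1/2 - 2)*3 = (-1 - 2)*3 = -3*3 = -9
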